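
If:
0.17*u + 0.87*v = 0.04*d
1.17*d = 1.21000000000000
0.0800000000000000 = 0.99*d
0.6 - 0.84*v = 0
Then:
No Solution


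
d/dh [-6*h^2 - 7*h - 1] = -12*h - 7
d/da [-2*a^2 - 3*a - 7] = -4*a - 3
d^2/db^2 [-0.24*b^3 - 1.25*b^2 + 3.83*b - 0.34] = -1.44*b - 2.5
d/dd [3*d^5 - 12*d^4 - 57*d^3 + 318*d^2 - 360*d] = 15*d^4 - 48*d^3 - 171*d^2 + 636*d - 360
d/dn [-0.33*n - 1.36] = -0.330000000000000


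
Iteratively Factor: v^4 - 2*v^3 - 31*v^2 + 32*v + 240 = (v + 4)*(v^3 - 6*v^2 - 7*v + 60) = (v - 5)*(v + 4)*(v^2 - v - 12) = (v - 5)*(v + 3)*(v + 4)*(v - 4)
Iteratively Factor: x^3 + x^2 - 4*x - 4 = (x + 1)*(x^2 - 4) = (x + 1)*(x + 2)*(x - 2)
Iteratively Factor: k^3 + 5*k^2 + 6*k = (k + 3)*(k^2 + 2*k) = k*(k + 3)*(k + 2)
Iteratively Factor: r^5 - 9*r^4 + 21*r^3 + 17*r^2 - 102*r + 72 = (r + 2)*(r^4 - 11*r^3 + 43*r^2 - 69*r + 36) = (r - 3)*(r + 2)*(r^3 - 8*r^2 + 19*r - 12) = (r - 3)*(r - 1)*(r + 2)*(r^2 - 7*r + 12) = (r - 3)^2*(r - 1)*(r + 2)*(r - 4)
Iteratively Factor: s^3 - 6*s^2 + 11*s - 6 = (s - 1)*(s^2 - 5*s + 6) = (s - 3)*(s - 1)*(s - 2)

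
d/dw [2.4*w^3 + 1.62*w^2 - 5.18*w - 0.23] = 7.2*w^2 + 3.24*w - 5.18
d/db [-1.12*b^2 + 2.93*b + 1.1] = 2.93 - 2.24*b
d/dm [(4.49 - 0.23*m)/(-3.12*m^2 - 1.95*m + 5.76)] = (-0.7176*m^2 + 28.0176*m + 7.4307)/(9.7344*m^4 + 12.168*m^3 - 32.1399*m^2 - 22.464*m + 33.1776)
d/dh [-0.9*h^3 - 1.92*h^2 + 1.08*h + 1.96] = -2.7*h^2 - 3.84*h + 1.08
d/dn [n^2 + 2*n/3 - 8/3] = 2*n + 2/3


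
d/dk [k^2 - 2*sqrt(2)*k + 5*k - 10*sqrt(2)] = 2*k - 2*sqrt(2) + 5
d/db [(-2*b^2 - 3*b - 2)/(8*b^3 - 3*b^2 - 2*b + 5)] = (16*b^4 + 48*b^3 + 43*b^2 - 32*b - 19)/(64*b^6 - 48*b^5 - 23*b^4 + 92*b^3 - 26*b^2 - 20*b + 25)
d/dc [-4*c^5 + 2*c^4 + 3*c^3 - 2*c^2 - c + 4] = -20*c^4 + 8*c^3 + 9*c^2 - 4*c - 1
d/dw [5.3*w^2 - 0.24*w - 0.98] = 10.6*w - 0.24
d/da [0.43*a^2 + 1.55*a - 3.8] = 0.86*a + 1.55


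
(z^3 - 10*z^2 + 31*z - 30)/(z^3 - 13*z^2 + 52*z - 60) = (z - 3)/(z - 6)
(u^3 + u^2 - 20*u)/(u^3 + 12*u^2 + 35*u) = (u - 4)/(u + 7)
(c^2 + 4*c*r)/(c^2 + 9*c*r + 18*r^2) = c*(c + 4*r)/(c^2 + 9*c*r + 18*r^2)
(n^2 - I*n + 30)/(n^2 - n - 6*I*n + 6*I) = (n + 5*I)/(n - 1)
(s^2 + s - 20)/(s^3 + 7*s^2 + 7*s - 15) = (s - 4)/(s^2 + 2*s - 3)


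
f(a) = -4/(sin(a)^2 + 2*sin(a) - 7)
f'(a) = -4*(-2*sin(a)*cos(a) - 2*cos(a))/(sin(a)^2 + 2*sin(a) - 7)^2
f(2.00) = 0.92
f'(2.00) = -0.34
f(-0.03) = 0.57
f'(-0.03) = 0.16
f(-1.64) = 0.50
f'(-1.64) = -0.00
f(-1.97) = 0.50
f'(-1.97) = -0.00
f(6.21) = 0.56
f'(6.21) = 0.15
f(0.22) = 0.61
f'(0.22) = 0.22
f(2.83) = 0.64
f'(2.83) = -0.25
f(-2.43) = 0.51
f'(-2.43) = -0.03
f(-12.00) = 0.71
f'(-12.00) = 0.33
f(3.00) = 0.60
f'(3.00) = -0.20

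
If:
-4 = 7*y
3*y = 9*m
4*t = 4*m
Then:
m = -4/21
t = -4/21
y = -4/7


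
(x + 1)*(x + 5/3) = x^2 + 8*x/3 + 5/3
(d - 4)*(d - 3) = d^2 - 7*d + 12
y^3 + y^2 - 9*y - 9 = (y - 3)*(y + 1)*(y + 3)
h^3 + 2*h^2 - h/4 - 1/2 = (h - 1/2)*(h + 1/2)*(h + 2)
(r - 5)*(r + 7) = r^2 + 2*r - 35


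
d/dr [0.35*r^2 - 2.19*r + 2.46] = 0.7*r - 2.19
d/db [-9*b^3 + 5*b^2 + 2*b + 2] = -27*b^2 + 10*b + 2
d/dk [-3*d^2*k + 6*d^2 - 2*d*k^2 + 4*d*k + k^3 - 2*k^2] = -3*d^2 - 4*d*k + 4*d + 3*k^2 - 4*k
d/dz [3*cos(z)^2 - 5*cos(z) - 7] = (5 - 6*cos(z))*sin(z)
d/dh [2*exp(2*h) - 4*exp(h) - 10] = 4*(exp(h) - 1)*exp(h)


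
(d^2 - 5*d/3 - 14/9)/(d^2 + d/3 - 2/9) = (3*d - 7)/(3*d - 1)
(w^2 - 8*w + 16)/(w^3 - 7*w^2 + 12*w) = (w - 4)/(w*(w - 3))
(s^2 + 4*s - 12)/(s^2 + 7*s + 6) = (s - 2)/(s + 1)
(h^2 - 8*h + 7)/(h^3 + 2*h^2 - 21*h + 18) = (h - 7)/(h^2 + 3*h - 18)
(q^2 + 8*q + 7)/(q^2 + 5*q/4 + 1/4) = 4*(q + 7)/(4*q + 1)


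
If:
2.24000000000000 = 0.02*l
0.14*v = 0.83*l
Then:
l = 112.00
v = 664.00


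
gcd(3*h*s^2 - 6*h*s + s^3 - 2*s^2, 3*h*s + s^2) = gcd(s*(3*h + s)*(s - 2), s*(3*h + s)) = 3*h*s + s^2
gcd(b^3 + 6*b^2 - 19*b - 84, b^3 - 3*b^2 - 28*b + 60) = 1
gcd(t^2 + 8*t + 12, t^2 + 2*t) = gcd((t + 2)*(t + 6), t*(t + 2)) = t + 2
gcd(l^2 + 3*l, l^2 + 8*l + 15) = l + 3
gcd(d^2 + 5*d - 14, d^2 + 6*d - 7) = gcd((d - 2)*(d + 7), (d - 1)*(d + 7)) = d + 7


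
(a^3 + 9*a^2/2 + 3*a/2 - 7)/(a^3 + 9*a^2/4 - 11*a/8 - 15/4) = 4*(2*a^2 + 5*a - 7)/(8*a^2 + 2*a - 15)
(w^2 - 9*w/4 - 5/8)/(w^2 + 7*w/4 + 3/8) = (2*w - 5)/(2*w + 3)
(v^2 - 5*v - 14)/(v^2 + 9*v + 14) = (v - 7)/(v + 7)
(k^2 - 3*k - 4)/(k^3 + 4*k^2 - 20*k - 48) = (k + 1)/(k^2 + 8*k + 12)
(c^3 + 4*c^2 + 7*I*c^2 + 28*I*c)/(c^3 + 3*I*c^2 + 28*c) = (c + 4)/(c - 4*I)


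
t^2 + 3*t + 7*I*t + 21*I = (t + 3)*(t + 7*I)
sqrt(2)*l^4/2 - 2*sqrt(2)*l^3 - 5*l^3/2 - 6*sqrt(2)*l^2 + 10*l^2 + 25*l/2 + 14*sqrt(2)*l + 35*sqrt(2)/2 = (l - 5)*(l + 1)*(l - 7*sqrt(2)/2)*(sqrt(2)*l/2 + 1)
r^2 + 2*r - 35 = (r - 5)*(r + 7)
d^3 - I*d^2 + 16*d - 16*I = (d - 4*I)*(d - I)*(d + 4*I)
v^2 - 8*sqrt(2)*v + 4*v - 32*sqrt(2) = (v + 4)*(v - 8*sqrt(2))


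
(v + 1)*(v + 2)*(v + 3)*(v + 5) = v^4 + 11*v^3 + 41*v^2 + 61*v + 30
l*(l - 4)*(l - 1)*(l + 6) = l^4 + l^3 - 26*l^2 + 24*l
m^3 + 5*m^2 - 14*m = m*(m - 2)*(m + 7)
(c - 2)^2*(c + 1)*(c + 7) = c^4 + 4*c^3 - 21*c^2 + 4*c + 28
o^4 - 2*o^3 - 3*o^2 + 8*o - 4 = (o - 2)*(o - 1)^2*(o + 2)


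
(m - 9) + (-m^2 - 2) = -m^2 + m - 11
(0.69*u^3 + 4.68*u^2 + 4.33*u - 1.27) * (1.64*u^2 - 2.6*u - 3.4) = 1.1316*u^5 + 5.8812*u^4 - 7.4128*u^3 - 29.2528*u^2 - 11.42*u + 4.318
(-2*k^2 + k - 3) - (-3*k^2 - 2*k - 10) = k^2 + 3*k + 7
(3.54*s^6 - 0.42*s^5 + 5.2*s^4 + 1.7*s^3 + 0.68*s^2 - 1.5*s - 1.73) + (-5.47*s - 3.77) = 3.54*s^6 - 0.42*s^5 + 5.2*s^4 + 1.7*s^3 + 0.68*s^2 - 6.97*s - 5.5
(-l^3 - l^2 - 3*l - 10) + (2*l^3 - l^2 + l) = l^3 - 2*l^2 - 2*l - 10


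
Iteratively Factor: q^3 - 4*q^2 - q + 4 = (q - 4)*(q^2 - 1) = (q - 4)*(q + 1)*(q - 1)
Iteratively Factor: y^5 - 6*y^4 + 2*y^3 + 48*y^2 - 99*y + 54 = (y - 2)*(y^4 - 4*y^3 - 6*y^2 + 36*y - 27) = (y - 2)*(y + 3)*(y^3 - 7*y^2 + 15*y - 9) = (y - 2)*(y - 1)*(y + 3)*(y^2 - 6*y + 9) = (y - 3)*(y - 2)*(y - 1)*(y + 3)*(y - 3)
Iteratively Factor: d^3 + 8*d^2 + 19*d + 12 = (d + 4)*(d^2 + 4*d + 3) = (d + 1)*(d + 4)*(d + 3)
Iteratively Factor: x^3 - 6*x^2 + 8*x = (x - 4)*(x^2 - 2*x) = x*(x - 4)*(x - 2)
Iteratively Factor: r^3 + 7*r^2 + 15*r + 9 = (r + 1)*(r^2 + 6*r + 9) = (r + 1)*(r + 3)*(r + 3)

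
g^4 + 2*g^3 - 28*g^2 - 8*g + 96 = (g - 4)*(g - 2)*(g + 2)*(g + 6)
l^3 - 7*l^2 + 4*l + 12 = (l - 6)*(l - 2)*(l + 1)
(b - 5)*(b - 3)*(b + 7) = b^3 - b^2 - 41*b + 105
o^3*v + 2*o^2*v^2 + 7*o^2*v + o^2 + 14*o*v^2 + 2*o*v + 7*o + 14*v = (o + 7)*(o + 2*v)*(o*v + 1)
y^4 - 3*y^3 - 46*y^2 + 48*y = y*(y - 8)*(y - 1)*(y + 6)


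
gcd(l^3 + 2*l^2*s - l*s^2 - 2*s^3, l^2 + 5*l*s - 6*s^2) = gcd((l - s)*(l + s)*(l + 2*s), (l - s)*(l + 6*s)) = -l + s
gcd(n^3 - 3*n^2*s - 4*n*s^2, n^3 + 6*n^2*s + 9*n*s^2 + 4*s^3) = n + s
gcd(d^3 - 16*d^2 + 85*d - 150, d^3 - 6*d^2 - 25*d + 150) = d^2 - 11*d + 30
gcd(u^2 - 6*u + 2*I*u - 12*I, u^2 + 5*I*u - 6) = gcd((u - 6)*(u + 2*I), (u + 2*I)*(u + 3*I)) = u + 2*I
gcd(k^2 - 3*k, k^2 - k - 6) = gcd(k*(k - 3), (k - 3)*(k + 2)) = k - 3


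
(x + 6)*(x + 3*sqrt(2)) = x^2 + 3*sqrt(2)*x + 6*x + 18*sqrt(2)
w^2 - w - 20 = (w - 5)*(w + 4)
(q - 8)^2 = q^2 - 16*q + 64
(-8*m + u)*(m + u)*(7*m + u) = -56*m^3 - 57*m^2*u + u^3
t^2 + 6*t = t*(t + 6)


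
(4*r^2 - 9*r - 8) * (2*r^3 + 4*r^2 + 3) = 8*r^5 - 2*r^4 - 52*r^3 - 20*r^2 - 27*r - 24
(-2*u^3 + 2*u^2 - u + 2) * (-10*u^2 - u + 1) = 20*u^5 - 18*u^4 + 6*u^3 - 17*u^2 - 3*u + 2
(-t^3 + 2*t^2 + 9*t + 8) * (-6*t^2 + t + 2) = 6*t^5 - 13*t^4 - 54*t^3 - 35*t^2 + 26*t + 16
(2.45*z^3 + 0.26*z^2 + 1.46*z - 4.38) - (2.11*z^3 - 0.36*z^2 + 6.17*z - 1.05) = 0.34*z^3 + 0.62*z^2 - 4.71*z - 3.33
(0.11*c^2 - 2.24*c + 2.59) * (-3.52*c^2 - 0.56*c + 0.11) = -0.3872*c^4 + 7.8232*c^3 - 7.8503*c^2 - 1.6968*c + 0.2849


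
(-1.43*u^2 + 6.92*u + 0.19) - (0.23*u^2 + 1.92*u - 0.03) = -1.66*u^2 + 5.0*u + 0.22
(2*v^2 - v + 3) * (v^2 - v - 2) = 2*v^4 - 3*v^3 - v - 6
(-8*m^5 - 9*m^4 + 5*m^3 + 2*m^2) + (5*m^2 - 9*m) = -8*m^5 - 9*m^4 + 5*m^3 + 7*m^2 - 9*m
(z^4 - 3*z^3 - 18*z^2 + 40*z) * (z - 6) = z^5 - 9*z^4 + 148*z^2 - 240*z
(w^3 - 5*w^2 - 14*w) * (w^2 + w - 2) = w^5 - 4*w^4 - 21*w^3 - 4*w^2 + 28*w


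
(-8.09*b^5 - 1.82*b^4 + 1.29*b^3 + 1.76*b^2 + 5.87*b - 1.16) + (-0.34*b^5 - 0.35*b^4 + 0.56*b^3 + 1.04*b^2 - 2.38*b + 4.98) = -8.43*b^5 - 2.17*b^4 + 1.85*b^3 + 2.8*b^2 + 3.49*b + 3.82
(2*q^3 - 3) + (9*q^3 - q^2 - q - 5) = 11*q^3 - q^2 - q - 8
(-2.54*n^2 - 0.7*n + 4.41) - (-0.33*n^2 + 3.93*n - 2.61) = -2.21*n^2 - 4.63*n + 7.02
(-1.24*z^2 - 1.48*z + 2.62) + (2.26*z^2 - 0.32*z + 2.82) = 1.02*z^2 - 1.8*z + 5.44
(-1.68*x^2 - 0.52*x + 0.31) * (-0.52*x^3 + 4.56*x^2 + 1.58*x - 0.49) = 0.8736*x^5 - 7.3904*x^4 - 5.1868*x^3 + 1.4152*x^2 + 0.7446*x - 0.1519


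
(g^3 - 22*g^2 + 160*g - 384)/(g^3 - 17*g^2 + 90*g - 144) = (g - 8)/(g - 3)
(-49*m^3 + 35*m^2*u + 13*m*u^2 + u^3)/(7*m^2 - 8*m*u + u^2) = (49*m^2 + 14*m*u + u^2)/(-7*m + u)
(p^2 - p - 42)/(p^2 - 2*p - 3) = (-p^2 + p + 42)/(-p^2 + 2*p + 3)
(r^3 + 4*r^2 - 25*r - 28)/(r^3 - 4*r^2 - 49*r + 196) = (r + 1)/(r - 7)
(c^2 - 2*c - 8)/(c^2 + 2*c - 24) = (c + 2)/(c + 6)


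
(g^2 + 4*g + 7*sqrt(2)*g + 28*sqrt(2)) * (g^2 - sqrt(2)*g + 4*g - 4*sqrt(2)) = g^4 + 8*g^3 + 6*sqrt(2)*g^3 + 2*g^2 + 48*sqrt(2)*g^2 - 112*g + 96*sqrt(2)*g - 224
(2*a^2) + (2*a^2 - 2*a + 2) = 4*a^2 - 2*a + 2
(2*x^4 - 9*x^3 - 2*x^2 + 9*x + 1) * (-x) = -2*x^5 + 9*x^4 + 2*x^3 - 9*x^2 - x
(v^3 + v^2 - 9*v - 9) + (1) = v^3 + v^2 - 9*v - 8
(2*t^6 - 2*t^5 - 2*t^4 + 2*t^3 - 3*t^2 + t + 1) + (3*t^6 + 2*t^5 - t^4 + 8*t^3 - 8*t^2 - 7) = 5*t^6 - 3*t^4 + 10*t^3 - 11*t^2 + t - 6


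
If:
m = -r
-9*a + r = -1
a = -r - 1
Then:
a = 0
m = 1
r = -1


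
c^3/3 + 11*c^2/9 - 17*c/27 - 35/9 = (c/3 + 1)*(c - 5/3)*(c + 7/3)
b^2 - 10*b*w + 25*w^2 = (b - 5*w)^2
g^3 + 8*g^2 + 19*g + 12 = (g + 1)*(g + 3)*(g + 4)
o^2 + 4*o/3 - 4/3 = (o - 2/3)*(o + 2)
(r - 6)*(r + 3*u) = r^2 + 3*r*u - 6*r - 18*u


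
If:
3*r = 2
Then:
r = 2/3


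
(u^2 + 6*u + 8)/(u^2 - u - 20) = (u + 2)/(u - 5)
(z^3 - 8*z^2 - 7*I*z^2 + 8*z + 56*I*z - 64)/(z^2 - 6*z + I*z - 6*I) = (z^2 - 8*z*(1 + I) + 64*I)/(z - 6)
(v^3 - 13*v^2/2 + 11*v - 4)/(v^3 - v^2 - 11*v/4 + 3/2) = 2*(v - 4)/(2*v + 3)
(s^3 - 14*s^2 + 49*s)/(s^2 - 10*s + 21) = s*(s - 7)/(s - 3)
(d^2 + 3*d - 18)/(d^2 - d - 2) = (-d^2 - 3*d + 18)/(-d^2 + d + 2)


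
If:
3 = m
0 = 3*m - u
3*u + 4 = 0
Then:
No Solution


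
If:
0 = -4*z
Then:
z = 0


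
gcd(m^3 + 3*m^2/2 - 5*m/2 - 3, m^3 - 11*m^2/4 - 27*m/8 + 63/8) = m - 3/2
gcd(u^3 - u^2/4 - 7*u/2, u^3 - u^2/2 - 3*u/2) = u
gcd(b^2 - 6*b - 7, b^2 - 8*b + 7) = b - 7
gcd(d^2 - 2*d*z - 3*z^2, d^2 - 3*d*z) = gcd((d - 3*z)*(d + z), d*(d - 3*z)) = -d + 3*z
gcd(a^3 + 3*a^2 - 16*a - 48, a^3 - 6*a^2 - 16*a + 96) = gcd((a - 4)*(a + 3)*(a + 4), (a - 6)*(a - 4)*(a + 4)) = a^2 - 16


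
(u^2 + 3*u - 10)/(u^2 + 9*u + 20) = (u - 2)/(u + 4)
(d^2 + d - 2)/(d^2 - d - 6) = (d - 1)/(d - 3)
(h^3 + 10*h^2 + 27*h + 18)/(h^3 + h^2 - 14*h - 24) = (h^2 + 7*h + 6)/(h^2 - 2*h - 8)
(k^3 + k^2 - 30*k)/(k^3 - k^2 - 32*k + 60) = k/(k - 2)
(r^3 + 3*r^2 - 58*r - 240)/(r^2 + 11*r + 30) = r - 8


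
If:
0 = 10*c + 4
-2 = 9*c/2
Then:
No Solution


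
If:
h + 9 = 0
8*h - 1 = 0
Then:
No Solution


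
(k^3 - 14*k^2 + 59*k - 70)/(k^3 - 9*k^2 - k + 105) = (k - 2)/(k + 3)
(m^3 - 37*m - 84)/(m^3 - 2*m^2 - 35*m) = (m^2 + 7*m + 12)/(m*(m + 5))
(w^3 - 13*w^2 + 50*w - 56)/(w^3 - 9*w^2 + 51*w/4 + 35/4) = 4*(w^2 - 6*w + 8)/(4*w^2 - 8*w - 5)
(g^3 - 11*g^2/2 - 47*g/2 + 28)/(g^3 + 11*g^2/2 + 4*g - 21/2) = (g - 8)/(g + 3)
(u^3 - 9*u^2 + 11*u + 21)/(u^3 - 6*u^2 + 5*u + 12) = (u - 7)/(u - 4)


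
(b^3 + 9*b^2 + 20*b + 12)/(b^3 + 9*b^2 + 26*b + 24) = (b^2 + 7*b + 6)/(b^2 + 7*b + 12)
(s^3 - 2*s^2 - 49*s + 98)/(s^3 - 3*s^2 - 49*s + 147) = (s - 2)/(s - 3)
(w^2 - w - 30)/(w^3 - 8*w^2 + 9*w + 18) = (w + 5)/(w^2 - 2*w - 3)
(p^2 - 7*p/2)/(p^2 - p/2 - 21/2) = p/(p + 3)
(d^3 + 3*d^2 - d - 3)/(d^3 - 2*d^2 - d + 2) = (d + 3)/(d - 2)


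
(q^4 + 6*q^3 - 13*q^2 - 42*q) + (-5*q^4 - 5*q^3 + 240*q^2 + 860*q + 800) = -4*q^4 + q^3 + 227*q^2 + 818*q + 800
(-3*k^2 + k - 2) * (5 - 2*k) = 6*k^3 - 17*k^2 + 9*k - 10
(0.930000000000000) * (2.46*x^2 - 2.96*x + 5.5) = 2.2878*x^2 - 2.7528*x + 5.115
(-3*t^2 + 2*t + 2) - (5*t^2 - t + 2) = -8*t^2 + 3*t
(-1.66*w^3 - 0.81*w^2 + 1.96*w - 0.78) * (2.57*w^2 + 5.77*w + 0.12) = -4.2662*w^5 - 11.6599*w^4 + 0.164299999999999*w^3 + 9.2074*w^2 - 4.2654*w - 0.0936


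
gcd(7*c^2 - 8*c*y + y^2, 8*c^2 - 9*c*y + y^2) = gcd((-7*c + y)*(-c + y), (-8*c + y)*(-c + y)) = -c + y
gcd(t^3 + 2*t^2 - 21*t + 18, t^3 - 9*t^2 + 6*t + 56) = 1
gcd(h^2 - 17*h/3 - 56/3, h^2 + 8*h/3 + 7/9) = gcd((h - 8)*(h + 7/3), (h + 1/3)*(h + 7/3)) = h + 7/3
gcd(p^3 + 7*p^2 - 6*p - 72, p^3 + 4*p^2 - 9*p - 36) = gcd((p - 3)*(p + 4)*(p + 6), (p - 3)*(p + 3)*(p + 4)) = p^2 + p - 12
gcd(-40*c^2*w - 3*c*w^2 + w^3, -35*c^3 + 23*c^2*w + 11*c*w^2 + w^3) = 5*c + w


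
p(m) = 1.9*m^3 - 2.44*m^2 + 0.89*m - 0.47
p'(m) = 5.7*m^2 - 4.88*m + 0.89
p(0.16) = -0.38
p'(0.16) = 0.26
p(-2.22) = -35.26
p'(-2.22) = 39.82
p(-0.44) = -1.50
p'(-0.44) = 4.14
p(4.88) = 166.57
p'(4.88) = 112.82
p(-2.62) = -53.72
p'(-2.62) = 52.80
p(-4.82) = -274.21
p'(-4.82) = 156.84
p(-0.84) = -4.07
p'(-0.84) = 9.01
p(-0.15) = -0.66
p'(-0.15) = 1.75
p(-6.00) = -504.05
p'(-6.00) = 235.37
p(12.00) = 2942.05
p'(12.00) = 763.13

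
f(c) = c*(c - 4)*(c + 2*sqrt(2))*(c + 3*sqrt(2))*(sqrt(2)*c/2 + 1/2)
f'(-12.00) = 51521.91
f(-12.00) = -109081.02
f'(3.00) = 28.97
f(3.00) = -331.96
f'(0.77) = -100.44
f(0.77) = -46.86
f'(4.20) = 986.28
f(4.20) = 172.95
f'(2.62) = -91.24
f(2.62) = -318.05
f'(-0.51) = 9.96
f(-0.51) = 2.77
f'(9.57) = 35450.22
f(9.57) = 66338.60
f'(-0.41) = 4.84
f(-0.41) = 3.52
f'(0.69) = -92.02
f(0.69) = -39.16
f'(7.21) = 11372.40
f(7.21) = 14895.78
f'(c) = sqrt(2)*c*(c - 4)*(c + 2*sqrt(2))*(c + 3*sqrt(2))/2 + c*(c - 4)*(c + 2*sqrt(2))*(sqrt(2)*c/2 + 1/2) + c*(c - 4)*(c + 3*sqrt(2))*(sqrt(2)*c/2 + 1/2) + c*(c + 2*sqrt(2))*(c + 3*sqrt(2))*(sqrt(2)*c/2 + 1/2) + (c - 4)*(c + 2*sqrt(2))*(c + 3*sqrt(2))*(sqrt(2)*c/2 + 1/2) = 5*sqrt(2)*c^4/2 - 8*sqrt(2)*c^3 + 22*c^3 - 66*c^2 + 51*sqrt(2)*c^2/2 - 68*sqrt(2)*c + 12*c - 24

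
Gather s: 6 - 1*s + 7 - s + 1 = 14 - 2*s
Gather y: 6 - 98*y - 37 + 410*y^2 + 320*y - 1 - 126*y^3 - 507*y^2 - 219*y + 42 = -126*y^3 - 97*y^2 + 3*y + 10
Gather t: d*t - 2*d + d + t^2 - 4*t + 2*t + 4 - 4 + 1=-d + t^2 + t*(d - 2) + 1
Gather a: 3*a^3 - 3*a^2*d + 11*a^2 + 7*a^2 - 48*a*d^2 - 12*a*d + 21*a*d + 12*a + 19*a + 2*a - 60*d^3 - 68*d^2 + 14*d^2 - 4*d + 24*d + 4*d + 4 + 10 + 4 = 3*a^3 + a^2*(18 - 3*d) + a*(-48*d^2 + 9*d + 33) - 60*d^3 - 54*d^2 + 24*d + 18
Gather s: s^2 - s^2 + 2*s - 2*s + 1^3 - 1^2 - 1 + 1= 0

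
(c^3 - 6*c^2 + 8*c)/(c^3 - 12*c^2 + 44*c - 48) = c/(c - 6)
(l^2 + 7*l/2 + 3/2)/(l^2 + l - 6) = (l + 1/2)/(l - 2)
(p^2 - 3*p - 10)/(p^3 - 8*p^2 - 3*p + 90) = (p + 2)/(p^2 - 3*p - 18)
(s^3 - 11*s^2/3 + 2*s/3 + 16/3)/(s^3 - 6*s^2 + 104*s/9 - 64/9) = 3*(s + 1)/(3*s - 4)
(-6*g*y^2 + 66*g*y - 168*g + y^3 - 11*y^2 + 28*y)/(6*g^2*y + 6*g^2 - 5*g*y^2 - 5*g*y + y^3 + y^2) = (-6*g*y^2 + 66*g*y - 168*g + y^3 - 11*y^2 + 28*y)/(6*g^2*y + 6*g^2 - 5*g*y^2 - 5*g*y + y^3 + y^2)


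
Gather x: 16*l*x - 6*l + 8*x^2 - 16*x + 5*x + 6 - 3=-6*l + 8*x^2 + x*(16*l - 11) + 3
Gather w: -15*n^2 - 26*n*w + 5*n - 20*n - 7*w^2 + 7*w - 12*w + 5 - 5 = -15*n^2 - 15*n - 7*w^2 + w*(-26*n - 5)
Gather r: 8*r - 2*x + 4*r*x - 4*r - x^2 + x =r*(4*x + 4) - x^2 - x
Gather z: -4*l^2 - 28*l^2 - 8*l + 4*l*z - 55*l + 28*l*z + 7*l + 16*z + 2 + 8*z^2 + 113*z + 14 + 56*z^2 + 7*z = -32*l^2 - 56*l + 64*z^2 + z*(32*l + 136) + 16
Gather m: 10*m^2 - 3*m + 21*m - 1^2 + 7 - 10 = 10*m^2 + 18*m - 4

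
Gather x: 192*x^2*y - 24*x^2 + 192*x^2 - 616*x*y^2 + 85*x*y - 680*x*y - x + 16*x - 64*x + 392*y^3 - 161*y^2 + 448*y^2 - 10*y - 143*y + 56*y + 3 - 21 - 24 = x^2*(192*y + 168) + x*(-616*y^2 - 595*y - 49) + 392*y^3 + 287*y^2 - 97*y - 42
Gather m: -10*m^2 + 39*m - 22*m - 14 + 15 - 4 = -10*m^2 + 17*m - 3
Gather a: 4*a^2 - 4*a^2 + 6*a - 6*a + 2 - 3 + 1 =0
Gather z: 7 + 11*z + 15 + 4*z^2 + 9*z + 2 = 4*z^2 + 20*z + 24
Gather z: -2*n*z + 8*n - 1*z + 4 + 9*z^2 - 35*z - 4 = 8*n + 9*z^2 + z*(-2*n - 36)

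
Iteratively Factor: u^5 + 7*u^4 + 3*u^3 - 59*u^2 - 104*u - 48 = (u - 3)*(u^4 + 10*u^3 + 33*u^2 + 40*u + 16) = (u - 3)*(u + 4)*(u^3 + 6*u^2 + 9*u + 4) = (u - 3)*(u + 1)*(u + 4)*(u^2 + 5*u + 4) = (u - 3)*(u + 1)*(u + 4)^2*(u + 1)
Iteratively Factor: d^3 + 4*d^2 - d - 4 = (d + 4)*(d^2 - 1) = (d + 1)*(d + 4)*(d - 1)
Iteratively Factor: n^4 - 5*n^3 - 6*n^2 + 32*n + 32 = (n + 2)*(n^3 - 7*n^2 + 8*n + 16) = (n - 4)*(n + 2)*(n^2 - 3*n - 4) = (n - 4)*(n + 1)*(n + 2)*(n - 4)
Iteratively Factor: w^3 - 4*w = (w + 2)*(w^2 - 2*w) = w*(w + 2)*(w - 2)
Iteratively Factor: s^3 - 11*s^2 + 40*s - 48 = (s - 3)*(s^2 - 8*s + 16) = (s - 4)*(s - 3)*(s - 4)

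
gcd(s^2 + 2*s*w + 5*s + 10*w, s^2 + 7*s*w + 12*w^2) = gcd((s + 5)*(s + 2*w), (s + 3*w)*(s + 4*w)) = 1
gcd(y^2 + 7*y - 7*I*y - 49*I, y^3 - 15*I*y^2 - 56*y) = y - 7*I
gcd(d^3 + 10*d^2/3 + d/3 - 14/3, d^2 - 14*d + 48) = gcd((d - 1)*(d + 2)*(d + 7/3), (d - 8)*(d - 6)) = 1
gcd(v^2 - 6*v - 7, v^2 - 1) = v + 1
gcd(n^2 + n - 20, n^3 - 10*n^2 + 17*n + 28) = n - 4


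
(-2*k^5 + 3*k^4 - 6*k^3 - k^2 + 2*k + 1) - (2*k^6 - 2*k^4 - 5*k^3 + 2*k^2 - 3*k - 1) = -2*k^6 - 2*k^5 + 5*k^4 - k^3 - 3*k^2 + 5*k + 2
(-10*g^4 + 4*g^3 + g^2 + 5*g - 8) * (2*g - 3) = -20*g^5 + 38*g^4 - 10*g^3 + 7*g^2 - 31*g + 24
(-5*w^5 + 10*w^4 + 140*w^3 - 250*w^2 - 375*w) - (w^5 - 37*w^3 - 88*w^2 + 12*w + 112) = -6*w^5 + 10*w^4 + 177*w^3 - 162*w^2 - 387*w - 112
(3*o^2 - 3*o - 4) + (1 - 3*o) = 3*o^2 - 6*o - 3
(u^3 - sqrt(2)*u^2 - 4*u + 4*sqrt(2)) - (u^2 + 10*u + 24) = u^3 - sqrt(2)*u^2 - u^2 - 14*u - 24 + 4*sqrt(2)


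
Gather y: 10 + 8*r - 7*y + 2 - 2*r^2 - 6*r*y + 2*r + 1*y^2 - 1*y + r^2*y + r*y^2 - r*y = -2*r^2 + 10*r + y^2*(r + 1) + y*(r^2 - 7*r - 8) + 12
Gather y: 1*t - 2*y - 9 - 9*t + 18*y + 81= -8*t + 16*y + 72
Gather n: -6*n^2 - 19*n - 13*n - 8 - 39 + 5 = -6*n^2 - 32*n - 42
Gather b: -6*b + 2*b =-4*b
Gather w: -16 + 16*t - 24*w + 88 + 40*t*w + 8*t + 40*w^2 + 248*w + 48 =24*t + 40*w^2 + w*(40*t + 224) + 120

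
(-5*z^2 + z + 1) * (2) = -10*z^2 + 2*z + 2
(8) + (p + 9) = p + 17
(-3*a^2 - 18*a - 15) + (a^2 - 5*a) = -2*a^2 - 23*a - 15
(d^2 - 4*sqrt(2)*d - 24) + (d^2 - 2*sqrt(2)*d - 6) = 2*d^2 - 6*sqrt(2)*d - 30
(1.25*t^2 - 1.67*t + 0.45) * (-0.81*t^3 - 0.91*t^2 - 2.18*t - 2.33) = -1.0125*t^5 + 0.2152*t^4 - 1.5698*t^3 + 0.3186*t^2 + 2.9101*t - 1.0485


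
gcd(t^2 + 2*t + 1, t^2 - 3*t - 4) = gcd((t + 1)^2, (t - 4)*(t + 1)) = t + 1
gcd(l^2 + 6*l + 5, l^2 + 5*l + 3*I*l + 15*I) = l + 5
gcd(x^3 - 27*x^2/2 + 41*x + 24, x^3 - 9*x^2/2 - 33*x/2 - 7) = x + 1/2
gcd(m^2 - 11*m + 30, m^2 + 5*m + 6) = 1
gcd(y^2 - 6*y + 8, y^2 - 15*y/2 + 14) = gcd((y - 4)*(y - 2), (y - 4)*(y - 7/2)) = y - 4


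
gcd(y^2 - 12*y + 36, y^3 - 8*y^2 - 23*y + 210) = y - 6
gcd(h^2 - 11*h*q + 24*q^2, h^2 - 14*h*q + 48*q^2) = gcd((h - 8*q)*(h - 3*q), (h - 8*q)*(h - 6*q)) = -h + 8*q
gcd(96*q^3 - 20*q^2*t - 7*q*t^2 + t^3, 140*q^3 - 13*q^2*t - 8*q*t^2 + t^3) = 4*q + t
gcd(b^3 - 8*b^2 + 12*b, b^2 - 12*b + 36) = b - 6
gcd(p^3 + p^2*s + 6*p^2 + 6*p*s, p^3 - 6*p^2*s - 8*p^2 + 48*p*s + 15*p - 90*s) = 1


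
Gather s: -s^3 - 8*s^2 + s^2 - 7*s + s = -s^3 - 7*s^2 - 6*s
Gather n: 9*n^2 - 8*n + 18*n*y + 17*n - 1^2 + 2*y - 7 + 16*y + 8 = 9*n^2 + n*(18*y + 9) + 18*y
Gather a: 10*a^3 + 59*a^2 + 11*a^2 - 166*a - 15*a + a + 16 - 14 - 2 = 10*a^3 + 70*a^2 - 180*a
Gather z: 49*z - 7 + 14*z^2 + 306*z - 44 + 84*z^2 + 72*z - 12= 98*z^2 + 427*z - 63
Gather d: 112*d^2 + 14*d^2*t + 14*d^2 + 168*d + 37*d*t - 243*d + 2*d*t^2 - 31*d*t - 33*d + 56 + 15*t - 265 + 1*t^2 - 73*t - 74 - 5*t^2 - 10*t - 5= d^2*(14*t + 126) + d*(2*t^2 + 6*t - 108) - 4*t^2 - 68*t - 288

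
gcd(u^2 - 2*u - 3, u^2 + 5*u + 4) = u + 1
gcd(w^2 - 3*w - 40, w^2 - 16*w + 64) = w - 8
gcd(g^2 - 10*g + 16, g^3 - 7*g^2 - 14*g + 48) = g^2 - 10*g + 16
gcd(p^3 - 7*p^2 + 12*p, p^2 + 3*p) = p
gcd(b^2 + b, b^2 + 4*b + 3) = b + 1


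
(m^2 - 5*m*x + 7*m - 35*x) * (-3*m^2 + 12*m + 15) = -3*m^4 + 15*m^3*x - 9*m^3 + 45*m^2*x + 99*m^2 - 495*m*x + 105*m - 525*x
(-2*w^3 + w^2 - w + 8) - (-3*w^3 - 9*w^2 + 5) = w^3 + 10*w^2 - w + 3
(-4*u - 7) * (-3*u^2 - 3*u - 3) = 12*u^3 + 33*u^2 + 33*u + 21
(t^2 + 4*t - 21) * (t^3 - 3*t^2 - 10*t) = t^5 + t^4 - 43*t^3 + 23*t^2 + 210*t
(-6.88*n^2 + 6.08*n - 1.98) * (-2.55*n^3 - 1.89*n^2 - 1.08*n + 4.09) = 17.544*n^5 - 2.5008*n^4 + 0.988200000000001*n^3 - 30.9634*n^2 + 27.0056*n - 8.0982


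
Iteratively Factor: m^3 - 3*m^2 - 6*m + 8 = (m - 4)*(m^2 + m - 2) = (m - 4)*(m - 1)*(m + 2)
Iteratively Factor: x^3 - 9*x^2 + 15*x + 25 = (x - 5)*(x^2 - 4*x - 5) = (x - 5)*(x + 1)*(x - 5)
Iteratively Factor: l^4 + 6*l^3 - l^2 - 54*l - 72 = (l + 2)*(l^3 + 4*l^2 - 9*l - 36) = (l + 2)*(l + 3)*(l^2 + l - 12) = (l + 2)*(l + 3)*(l + 4)*(l - 3)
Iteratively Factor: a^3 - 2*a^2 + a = (a - 1)*(a^2 - a) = a*(a - 1)*(a - 1)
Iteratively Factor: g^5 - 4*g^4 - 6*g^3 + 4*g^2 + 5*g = (g - 1)*(g^4 - 3*g^3 - 9*g^2 - 5*g) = (g - 5)*(g - 1)*(g^3 + 2*g^2 + g) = (g - 5)*(g - 1)*(g + 1)*(g^2 + g) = (g - 5)*(g - 1)*(g + 1)^2*(g)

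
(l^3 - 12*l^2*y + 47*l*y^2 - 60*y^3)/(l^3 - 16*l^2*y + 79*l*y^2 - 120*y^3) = (-l + 4*y)/(-l + 8*y)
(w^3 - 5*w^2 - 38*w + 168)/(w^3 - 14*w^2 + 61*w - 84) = (w + 6)/(w - 3)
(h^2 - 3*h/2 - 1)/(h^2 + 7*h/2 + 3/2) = (h - 2)/(h + 3)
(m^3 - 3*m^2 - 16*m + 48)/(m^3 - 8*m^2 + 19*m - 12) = (m + 4)/(m - 1)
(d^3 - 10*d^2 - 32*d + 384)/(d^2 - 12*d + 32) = (d^2 - 2*d - 48)/(d - 4)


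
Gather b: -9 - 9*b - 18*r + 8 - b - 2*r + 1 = -10*b - 20*r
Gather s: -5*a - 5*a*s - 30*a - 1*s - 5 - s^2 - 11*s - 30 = -35*a - s^2 + s*(-5*a - 12) - 35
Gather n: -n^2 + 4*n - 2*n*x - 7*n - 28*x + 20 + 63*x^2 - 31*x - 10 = -n^2 + n*(-2*x - 3) + 63*x^2 - 59*x + 10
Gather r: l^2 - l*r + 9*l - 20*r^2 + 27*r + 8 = l^2 + 9*l - 20*r^2 + r*(27 - l) + 8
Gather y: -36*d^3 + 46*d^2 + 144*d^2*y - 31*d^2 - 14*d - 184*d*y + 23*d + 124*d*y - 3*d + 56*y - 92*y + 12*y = -36*d^3 + 15*d^2 + 6*d + y*(144*d^2 - 60*d - 24)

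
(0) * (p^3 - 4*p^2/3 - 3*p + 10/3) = 0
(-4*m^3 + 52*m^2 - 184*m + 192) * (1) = -4*m^3 + 52*m^2 - 184*m + 192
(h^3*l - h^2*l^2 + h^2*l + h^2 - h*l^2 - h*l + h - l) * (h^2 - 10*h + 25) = h^5*l - h^4*l^2 - 9*h^4*l + h^4 + 9*h^3*l^2 + 14*h^3*l - 9*h^3 - 15*h^2*l^2 + 34*h^2*l + 15*h^2 - 25*h*l^2 - 15*h*l + 25*h - 25*l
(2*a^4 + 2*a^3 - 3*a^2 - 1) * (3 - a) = -2*a^5 + 4*a^4 + 9*a^3 - 9*a^2 + a - 3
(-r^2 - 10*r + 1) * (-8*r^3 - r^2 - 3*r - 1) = 8*r^5 + 81*r^4 + 5*r^3 + 30*r^2 + 7*r - 1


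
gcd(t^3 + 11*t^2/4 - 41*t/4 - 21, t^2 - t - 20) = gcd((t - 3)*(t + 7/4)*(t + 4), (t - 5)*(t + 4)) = t + 4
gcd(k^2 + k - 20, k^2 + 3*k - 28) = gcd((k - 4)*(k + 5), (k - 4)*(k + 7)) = k - 4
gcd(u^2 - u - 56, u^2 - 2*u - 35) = 1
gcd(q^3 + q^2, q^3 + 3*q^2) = q^2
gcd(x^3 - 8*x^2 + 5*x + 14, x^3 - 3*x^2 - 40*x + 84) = x^2 - 9*x + 14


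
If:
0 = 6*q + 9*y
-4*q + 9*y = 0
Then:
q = 0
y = 0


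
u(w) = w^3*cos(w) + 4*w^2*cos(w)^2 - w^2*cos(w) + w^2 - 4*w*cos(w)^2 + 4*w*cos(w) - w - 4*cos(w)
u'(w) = -w^3*sin(w) - 8*w^2*sin(w)*cos(w) + w^2*sin(w) + 3*w^2*cos(w) + 8*w*sin(w)*cos(w) - 4*w*sin(w) + 8*w*cos(w)^2 - 2*w*cos(w) + 2*w + 4*sin(w) - 4*cos(w)^2 + 4*cos(w) - 1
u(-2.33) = 44.08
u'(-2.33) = -87.33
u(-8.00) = 167.14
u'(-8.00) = -737.69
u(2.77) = 2.68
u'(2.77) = 6.06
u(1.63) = 0.79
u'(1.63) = -1.93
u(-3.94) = 124.68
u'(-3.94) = 79.94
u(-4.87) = 5.87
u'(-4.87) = 126.76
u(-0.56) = -2.32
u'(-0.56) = -3.50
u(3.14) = 3.94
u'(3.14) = -0.86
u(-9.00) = 1163.32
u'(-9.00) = -944.20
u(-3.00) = 110.52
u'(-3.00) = -91.82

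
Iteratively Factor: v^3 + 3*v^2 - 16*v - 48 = (v + 3)*(v^2 - 16) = (v - 4)*(v + 3)*(v + 4)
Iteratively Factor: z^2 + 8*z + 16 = (z + 4)*(z + 4)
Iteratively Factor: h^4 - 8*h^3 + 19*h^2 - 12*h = (h - 1)*(h^3 - 7*h^2 + 12*h) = (h - 3)*(h - 1)*(h^2 - 4*h) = (h - 4)*(h - 3)*(h - 1)*(h)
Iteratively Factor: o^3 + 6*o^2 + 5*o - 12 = (o - 1)*(o^2 + 7*o + 12) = (o - 1)*(o + 3)*(o + 4)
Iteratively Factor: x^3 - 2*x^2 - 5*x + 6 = (x + 2)*(x^2 - 4*x + 3) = (x - 1)*(x + 2)*(x - 3)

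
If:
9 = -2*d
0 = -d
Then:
No Solution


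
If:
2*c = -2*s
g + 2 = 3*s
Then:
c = -s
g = 3*s - 2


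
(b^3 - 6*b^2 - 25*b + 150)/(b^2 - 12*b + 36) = (b^2 - 25)/(b - 6)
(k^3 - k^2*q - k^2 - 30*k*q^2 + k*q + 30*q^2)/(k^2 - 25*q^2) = (-k^2 + 6*k*q + k - 6*q)/(-k + 5*q)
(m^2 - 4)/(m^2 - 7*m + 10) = (m + 2)/(m - 5)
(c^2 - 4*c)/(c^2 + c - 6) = c*(c - 4)/(c^2 + c - 6)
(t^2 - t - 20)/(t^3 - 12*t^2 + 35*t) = (t + 4)/(t*(t - 7))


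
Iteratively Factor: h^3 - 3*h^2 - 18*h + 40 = (h - 2)*(h^2 - h - 20) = (h - 5)*(h - 2)*(h + 4)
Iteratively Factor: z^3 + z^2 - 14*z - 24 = (z + 3)*(z^2 - 2*z - 8) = (z + 2)*(z + 3)*(z - 4)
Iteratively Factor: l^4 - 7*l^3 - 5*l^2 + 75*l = (l - 5)*(l^3 - 2*l^2 - 15*l) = (l - 5)*(l + 3)*(l^2 - 5*l) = (l - 5)^2*(l + 3)*(l)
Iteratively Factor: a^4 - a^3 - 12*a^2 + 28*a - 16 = (a - 2)*(a^3 + a^2 - 10*a + 8) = (a - 2)*(a - 1)*(a^2 + 2*a - 8) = (a - 2)^2*(a - 1)*(a + 4)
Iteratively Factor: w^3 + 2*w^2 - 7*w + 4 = (w - 1)*(w^2 + 3*w - 4) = (w - 1)*(w + 4)*(w - 1)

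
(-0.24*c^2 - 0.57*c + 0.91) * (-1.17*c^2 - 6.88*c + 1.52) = 0.2808*c^4 + 2.3181*c^3 + 2.4921*c^2 - 7.1272*c + 1.3832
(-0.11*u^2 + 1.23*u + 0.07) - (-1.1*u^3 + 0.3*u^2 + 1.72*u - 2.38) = 1.1*u^3 - 0.41*u^2 - 0.49*u + 2.45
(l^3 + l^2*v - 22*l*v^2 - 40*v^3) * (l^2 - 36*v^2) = l^5 + l^4*v - 58*l^3*v^2 - 76*l^2*v^3 + 792*l*v^4 + 1440*v^5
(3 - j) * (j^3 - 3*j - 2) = -j^4 + 3*j^3 + 3*j^2 - 7*j - 6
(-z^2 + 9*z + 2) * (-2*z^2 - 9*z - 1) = 2*z^4 - 9*z^3 - 84*z^2 - 27*z - 2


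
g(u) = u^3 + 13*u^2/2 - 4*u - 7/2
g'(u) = 3*u^2 + 13*u - 4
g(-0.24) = -2.18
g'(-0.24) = -6.95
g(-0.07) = -3.19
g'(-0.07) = -4.90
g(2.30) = 33.85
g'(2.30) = 41.77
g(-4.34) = 54.54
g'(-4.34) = -3.91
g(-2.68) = 34.66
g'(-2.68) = -17.29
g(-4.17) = 53.70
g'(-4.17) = -6.04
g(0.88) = -1.30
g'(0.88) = 9.76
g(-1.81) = 19.10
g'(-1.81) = -17.70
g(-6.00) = 38.50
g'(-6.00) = 26.00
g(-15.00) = -1856.00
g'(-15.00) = 476.00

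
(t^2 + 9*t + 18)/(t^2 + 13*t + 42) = (t + 3)/(t + 7)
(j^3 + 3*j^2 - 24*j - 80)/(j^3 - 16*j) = (j^2 - j - 20)/(j*(j - 4))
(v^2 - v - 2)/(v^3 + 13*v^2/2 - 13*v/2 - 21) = 2*(v + 1)/(2*v^2 + 17*v + 21)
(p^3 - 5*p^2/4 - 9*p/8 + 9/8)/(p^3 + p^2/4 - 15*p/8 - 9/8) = (4*p - 3)/(4*p + 3)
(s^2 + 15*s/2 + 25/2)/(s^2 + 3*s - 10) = (s + 5/2)/(s - 2)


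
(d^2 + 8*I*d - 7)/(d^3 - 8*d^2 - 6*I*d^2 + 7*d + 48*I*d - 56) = (d + 7*I)/(d^2 - d*(8 + 7*I) + 56*I)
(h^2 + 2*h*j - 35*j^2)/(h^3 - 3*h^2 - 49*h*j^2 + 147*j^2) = (h - 5*j)/(h^2 - 7*h*j - 3*h + 21*j)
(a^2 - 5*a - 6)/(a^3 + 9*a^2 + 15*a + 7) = (a - 6)/(a^2 + 8*a + 7)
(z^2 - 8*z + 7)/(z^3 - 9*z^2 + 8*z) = (z - 7)/(z*(z - 8))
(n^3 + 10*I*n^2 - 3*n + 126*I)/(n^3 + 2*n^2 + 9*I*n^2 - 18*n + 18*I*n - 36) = (n^2 + 4*I*n + 21)/(n^2 + n*(2 + 3*I) + 6*I)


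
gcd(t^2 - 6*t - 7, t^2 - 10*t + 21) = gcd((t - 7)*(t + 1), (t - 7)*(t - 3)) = t - 7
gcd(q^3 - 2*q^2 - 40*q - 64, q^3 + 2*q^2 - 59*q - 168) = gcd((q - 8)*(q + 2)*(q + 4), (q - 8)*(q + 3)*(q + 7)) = q - 8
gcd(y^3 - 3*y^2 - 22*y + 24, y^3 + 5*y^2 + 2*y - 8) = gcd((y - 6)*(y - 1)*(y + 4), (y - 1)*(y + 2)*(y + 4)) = y^2 + 3*y - 4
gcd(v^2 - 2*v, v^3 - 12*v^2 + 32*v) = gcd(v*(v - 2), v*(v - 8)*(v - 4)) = v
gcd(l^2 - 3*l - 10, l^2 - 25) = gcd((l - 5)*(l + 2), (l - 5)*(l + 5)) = l - 5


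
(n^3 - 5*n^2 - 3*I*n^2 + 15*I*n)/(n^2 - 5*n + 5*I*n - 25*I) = n*(n - 3*I)/(n + 5*I)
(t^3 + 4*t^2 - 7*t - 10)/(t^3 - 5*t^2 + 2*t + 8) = (t + 5)/(t - 4)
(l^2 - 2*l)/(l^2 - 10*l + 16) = l/(l - 8)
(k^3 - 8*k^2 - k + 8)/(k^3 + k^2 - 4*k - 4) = (k^2 - 9*k + 8)/(k^2 - 4)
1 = 1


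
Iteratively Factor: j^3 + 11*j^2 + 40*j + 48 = (j + 4)*(j^2 + 7*j + 12) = (j + 3)*(j + 4)*(j + 4)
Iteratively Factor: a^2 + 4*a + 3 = (a + 3)*(a + 1)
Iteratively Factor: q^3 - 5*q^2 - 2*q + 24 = (q - 3)*(q^2 - 2*q - 8) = (q - 3)*(q + 2)*(q - 4)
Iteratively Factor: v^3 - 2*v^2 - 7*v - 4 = (v - 4)*(v^2 + 2*v + 1) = (v - 4)*(v + 1)*(v + 1)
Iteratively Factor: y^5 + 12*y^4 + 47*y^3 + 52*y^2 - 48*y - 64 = (y - 1)*(y^4 + 13*y^3 + 60*y^2 + 112*y + 64) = (y - 1)*(y + 4)*(y^3 + 9*y^2 + 24*y + 16) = (y - 1)*(y + 4)^2*(y^2 + 5*y + 4) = (y - 1)*(y + 4)^3*(y + 1)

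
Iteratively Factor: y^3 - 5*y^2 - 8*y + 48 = (y - 4)*(y^2 - y - 12) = (y - 4)^2*(y + 3)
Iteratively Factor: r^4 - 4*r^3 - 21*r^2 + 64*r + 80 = (r - 5)*(r^3 + r^2 - 16*r - 16) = (r - 5)*(r + 4)*(r^2 - 3*r - 4) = (r - 5)*(r - 4)*(r + 4)*(r + 1)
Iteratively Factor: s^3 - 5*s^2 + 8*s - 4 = (s - 2)*(s^2 - 3*s + 2) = (s - 2)^2*(s - 1)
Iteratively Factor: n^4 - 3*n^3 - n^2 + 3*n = (n - 3)*(n^3 - n) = (n - 3)*(n + 1)*(n^2 - n) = n*(n - 3)*(n + 1)*(n - 1)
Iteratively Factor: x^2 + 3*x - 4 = (x - 1)*(x + 4)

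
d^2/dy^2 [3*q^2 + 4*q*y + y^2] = 2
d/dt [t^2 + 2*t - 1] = 2*t + 2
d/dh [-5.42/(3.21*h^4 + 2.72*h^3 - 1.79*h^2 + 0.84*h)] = (69.5928*h^3 + 44.2272*h^2 - 19.4036*h + 4.5528)/(h^2*(3.21*h^3 + 2.72*h^2 - 1.79*h + 0.84)^2)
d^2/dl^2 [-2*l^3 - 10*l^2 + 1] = -12*l - 20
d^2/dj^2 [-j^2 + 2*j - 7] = -2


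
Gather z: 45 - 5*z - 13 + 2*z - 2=30 - 3*z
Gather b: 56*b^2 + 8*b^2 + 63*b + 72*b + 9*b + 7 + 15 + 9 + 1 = 64*b^2 + 144*b + 32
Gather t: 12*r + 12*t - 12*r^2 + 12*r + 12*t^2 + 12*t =-12*r^2 + 24*r + 12*t^2 + 24*t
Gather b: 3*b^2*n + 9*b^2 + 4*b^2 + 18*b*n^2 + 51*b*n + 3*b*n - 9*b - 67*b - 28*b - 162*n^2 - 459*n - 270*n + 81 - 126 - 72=b^2*(3*n + 13) + b*(18*n^2 + 54*n - 104) - 162*n^2 - 729*n - 117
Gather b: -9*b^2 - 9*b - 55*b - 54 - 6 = -9*b^2 - 64*b - 60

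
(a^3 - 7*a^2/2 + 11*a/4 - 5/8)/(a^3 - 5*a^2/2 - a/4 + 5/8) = (2*a - 1)/(2*a + 1)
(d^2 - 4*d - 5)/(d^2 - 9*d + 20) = (d + 1)/(d - 4)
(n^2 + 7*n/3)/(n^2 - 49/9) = 3*n/(3*n - 7)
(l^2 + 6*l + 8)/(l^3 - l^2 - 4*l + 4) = (l + 4)/(l^2 - 3*l + 2)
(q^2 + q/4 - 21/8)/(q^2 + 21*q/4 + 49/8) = (2*q - 3)/(2*q + 7)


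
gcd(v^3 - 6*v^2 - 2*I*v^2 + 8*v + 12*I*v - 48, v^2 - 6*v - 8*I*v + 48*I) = v - 6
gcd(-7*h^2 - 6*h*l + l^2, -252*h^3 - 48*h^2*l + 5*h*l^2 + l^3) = 7*h - l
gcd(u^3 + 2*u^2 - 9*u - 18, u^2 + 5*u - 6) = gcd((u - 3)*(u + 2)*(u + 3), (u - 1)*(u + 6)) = 1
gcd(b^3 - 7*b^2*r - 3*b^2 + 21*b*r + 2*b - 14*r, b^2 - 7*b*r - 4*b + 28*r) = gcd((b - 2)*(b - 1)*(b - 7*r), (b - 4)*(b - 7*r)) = -b + 7*r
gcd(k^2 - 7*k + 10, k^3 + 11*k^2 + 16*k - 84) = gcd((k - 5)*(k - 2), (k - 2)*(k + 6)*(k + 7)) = k - 2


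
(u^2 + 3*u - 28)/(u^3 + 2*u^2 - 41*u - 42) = (u - 4)/(u^2 - 5*u - 6)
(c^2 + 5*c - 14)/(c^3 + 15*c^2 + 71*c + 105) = (c - 2)/(c^2 + 8*c + 15)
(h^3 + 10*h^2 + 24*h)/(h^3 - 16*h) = (h + 6)/(h - 4)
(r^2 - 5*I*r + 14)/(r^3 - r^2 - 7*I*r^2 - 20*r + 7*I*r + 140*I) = (r + 2*I)/(r^2 - r - 20)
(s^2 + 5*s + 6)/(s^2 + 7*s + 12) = (s + 2)/(s + 4)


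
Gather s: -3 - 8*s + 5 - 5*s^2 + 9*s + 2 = -5*s^2 + s + 4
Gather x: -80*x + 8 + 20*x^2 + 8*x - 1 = 20*x^2 - 72*x + 7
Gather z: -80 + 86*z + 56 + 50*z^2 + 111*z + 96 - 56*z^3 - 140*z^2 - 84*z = -56*z^3 - 90*z^2 + 113*z + 72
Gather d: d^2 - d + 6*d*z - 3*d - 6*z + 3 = d^2 + d*(6*z - 4) - 6*z + 3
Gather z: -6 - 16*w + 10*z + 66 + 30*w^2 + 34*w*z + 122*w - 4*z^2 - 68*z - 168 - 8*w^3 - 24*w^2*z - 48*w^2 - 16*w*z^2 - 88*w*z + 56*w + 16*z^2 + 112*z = -8*w^3 - 18*w^2 + 162*w + z^2*(12 - 16*w) + z*(-24*w^2 - 54*w + 54) - 108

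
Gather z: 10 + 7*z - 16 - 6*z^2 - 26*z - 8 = -6*z^2 - 19*z - 14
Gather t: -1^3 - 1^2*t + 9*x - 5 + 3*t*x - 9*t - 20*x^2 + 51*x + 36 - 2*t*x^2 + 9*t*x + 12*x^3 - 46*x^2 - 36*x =t*(-2*x^2 + 12*x - 10) + 12*x^3 - 66*x^2 + 24*x + 30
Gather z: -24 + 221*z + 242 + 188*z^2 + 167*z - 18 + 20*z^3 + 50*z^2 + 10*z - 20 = 20*z^3 + 238*z^2 + 398*z + 180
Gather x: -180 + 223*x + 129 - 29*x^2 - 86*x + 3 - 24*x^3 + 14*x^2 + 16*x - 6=-24*x^3 - 15*x^2 + 153*x - 54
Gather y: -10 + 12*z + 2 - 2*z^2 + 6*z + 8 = -2*z^2 + 18*z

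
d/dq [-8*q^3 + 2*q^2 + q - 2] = -24*q^2 + 4*q + 1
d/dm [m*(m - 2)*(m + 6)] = 3*m^2 + 8*m - 12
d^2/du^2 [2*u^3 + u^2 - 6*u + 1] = 12*u + 2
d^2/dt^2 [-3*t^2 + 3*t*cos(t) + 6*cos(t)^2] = -3*t*cos(t) + 24*sin(t)^2 - 6*sin(t) - 18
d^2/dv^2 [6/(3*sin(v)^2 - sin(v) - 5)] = 6*(36*sin(v)^4 - 9*sin(v)^3 + 7*sin(v)^2 + 13*sin(v) - 32)/(-3*sin(v)^2 + sin(v) + 5)^3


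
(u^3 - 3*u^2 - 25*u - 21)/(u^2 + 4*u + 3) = u - 7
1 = 1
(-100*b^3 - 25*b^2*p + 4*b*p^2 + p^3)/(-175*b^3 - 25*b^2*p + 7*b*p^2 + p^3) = (4*b + p)/(7*b + p)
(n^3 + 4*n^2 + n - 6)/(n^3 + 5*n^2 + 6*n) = (n - 1)/n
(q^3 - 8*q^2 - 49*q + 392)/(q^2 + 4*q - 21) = (q^2 - 15*q + 56)/(q - 3)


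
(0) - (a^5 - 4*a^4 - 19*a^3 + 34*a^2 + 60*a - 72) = -a^5 + 4*a^4 + 19*a^3 - 34*a^2 - 60*a + 72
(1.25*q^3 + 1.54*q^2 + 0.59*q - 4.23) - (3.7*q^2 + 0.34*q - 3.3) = 1.25*q^3 - 2.16*q^2 + 0.25*q - 0.930000000000001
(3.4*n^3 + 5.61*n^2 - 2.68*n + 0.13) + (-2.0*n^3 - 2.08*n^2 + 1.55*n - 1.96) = 1.4*n^3 + 3.53*n^2 - 1.13*n - 1.83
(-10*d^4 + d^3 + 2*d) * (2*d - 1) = -20*d^5 + 12*d^4 - d^3 + 4*d^2 - 2*d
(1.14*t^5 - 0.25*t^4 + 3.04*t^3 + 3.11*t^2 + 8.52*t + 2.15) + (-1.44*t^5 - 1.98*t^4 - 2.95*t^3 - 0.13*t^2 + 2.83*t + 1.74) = -0.3*t^5 - 2.23*t^4 + 0.0899999999999999*t^3 + 2.98*t^2 + 11.35*t + 3.89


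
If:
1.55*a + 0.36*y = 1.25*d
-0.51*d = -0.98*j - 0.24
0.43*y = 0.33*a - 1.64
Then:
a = 1.3030303030303*y + 4.96969696969697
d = 1.90375757575758*y + 6.16242424242424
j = 0.990730983302412*y + 2.96207792207792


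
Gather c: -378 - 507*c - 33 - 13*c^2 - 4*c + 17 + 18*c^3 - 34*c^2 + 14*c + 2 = 18*c^3 - 47*c^2 - 497*c - 392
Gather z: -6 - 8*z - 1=-8*z - 7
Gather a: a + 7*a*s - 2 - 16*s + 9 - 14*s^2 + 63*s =a*(7*s + 1) - 14*s^2 + 47*s + 7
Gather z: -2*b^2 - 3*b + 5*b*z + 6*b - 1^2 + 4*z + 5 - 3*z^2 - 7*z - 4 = -2*b^2 + 3*b - 3*z^2 + z*(5*b - 3)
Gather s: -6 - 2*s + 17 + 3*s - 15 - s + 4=0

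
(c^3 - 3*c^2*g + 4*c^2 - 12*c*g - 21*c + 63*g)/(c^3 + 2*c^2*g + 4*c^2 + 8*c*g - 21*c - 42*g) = (c - 3*g)/(c + 2*g)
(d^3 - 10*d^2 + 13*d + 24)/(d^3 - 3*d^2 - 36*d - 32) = (d - 3)/(d + 4)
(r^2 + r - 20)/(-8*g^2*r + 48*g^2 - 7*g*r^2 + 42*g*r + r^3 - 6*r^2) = (-r^2 - r + 20)/(8*g^2*r - 48*g^2 + 7*g*r^2 - 42*g*r - r^3 + 6*r^2)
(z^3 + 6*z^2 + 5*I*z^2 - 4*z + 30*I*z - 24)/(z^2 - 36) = (z^2 + 5*I*z - 4)/(z - 6)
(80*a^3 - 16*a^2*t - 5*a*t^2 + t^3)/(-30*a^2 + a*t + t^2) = (-16*a^2 + t^2)/(6*a + t)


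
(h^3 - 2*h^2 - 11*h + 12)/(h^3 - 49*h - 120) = (h^2 - 5*h + 4)/(h^2 - 3*h - 40)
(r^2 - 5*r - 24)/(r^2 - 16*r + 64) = (r + 3)/(r - 8)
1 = 1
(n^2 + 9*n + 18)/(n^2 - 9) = (n + 6)/(n - 3)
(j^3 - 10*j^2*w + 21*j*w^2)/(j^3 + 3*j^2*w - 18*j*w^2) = (j - 7*w)/(j + 6*w)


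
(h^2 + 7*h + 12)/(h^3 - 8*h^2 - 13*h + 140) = (h + 3)/(h^2 - 12*h + 35)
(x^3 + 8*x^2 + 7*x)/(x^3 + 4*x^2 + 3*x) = (x + 7)/(x + 3)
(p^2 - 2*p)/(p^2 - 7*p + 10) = p/(p - 5)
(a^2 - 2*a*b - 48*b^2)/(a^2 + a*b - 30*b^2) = (a - 8*b)/(a - 5*b)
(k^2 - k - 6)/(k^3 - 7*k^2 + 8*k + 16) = (k^2 - k - 6)/(k^3 - 7*k^2 + 8*k + 16)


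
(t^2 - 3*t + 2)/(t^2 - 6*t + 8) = (t - 1)/(t - 4)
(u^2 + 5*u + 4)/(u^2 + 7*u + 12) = (u + 1)/(u + 3)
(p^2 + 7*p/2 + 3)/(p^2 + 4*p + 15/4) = 2*(p + 2)/(2*p + 5)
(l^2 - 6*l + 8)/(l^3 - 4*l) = (l - 4)/(l*(l + 2))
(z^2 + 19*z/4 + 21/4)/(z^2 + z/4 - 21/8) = 2*(z + 3)/(2*z - 3)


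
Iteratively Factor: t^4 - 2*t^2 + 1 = (t + 1)*(t^3 - t^2 - t + 1) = (t + 1)^2*(t^2 - 2*t + 1) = (t - 1)*(t + 1)^2*(t - 1)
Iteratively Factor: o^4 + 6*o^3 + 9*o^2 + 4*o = (o)*(o^3 + 6*o^2 + 9*o + 4) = o*(o + 1)*(o^2 + 5*o + 4) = o*(o + 1)*(o + 4)*(o + 1)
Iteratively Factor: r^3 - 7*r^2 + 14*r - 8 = (r - 1)*(r^2 - 6*r + 8) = (r - 4)*(r - 1)*(r - 2)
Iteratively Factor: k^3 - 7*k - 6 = (k - 3)*(k^2 + 3*k + 2) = (k - 3)*(k + 2)*(k + 1)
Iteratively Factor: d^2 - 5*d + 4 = (d - 1)*(d - 4)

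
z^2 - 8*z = z*(z - 8)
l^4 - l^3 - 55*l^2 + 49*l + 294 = (l - 7)*(l - 3)*(l + 2)*(l + 7)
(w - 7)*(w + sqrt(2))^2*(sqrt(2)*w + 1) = sqrt(2)*w^4 - 7*sqrt(2)*w^3 + 5*w^3 - 35*w^2 + 4*sqrt(2)*w^2 - 28*sqrt(2)*w + 2*w - 14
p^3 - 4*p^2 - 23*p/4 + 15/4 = (p - 5)*(p - 1/2)*(p + 3/2)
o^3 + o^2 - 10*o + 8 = (o - 2)*(o - 1)*(o + 4)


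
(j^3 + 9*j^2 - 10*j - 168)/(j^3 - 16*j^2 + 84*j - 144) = (j^2 + 13*j + 42)/(j^2 - 12*j + 36)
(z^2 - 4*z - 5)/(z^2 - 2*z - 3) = (z - 5)/(z - 3)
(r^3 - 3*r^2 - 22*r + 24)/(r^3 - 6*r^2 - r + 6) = (r + 4)/(r + 1)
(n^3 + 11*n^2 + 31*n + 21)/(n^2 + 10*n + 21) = n + 1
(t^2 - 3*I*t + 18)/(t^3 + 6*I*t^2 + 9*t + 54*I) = (t - 6*I)/(t^2 + 3*I*t + 18)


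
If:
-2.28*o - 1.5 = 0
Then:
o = -0.66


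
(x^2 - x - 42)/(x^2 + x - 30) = (x - 7)/(x - 5)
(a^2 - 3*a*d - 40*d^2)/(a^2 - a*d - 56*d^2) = (a + 5*d)/(a + 7*d)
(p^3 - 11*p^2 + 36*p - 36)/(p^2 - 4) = (p^2 - 9*p + 18)/(p + 2)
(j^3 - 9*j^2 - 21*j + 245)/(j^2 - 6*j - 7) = (j^2 - 2*j - 35)/(j + 1)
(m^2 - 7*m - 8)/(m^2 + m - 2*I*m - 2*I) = (m - 8)/(m - 2*I)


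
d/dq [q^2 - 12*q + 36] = 2*q - 12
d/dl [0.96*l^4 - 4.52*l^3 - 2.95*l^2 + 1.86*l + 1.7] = 3.84*l^3 - 13.56*l^2 - 5.9*l + 1.86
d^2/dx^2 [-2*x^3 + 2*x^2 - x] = 4 - 12*x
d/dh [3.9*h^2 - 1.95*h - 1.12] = 7.8*h - 1.95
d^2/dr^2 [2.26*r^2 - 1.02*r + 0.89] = 4.52000000000000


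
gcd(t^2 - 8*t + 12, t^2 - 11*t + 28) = 1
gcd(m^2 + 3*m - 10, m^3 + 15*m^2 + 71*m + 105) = m + 5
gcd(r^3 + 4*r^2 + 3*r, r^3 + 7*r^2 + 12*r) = r^2 + 3*r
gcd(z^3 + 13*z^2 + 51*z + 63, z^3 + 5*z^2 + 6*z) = z + 3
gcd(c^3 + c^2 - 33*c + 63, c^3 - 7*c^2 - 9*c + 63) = c - 3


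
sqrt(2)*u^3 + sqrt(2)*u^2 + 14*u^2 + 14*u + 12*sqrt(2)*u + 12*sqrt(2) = (u + sqrt(2))*(u + 6*sqrt(2))*(sqrt(2)*u + sqrt(2))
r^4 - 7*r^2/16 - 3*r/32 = r*(r - 3/4)*(r + 1/4)*(r + 1/2)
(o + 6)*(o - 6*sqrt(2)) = o^2 - 6*sqrt(2)*o + 6*o - 36*sqrt(2)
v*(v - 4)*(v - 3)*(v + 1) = v^4 - 6*v^3 + 5*v^2 + 12*v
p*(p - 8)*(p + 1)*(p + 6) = p^4 - p^3 - 50*p^2 - 48*p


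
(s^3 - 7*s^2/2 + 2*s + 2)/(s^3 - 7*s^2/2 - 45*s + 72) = (2*s^3 - 7*s^2 + 4*s + 4)/(2*s^3 - 7*s^2 - 90*s + 144)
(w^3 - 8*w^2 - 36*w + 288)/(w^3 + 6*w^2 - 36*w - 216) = (w - 8)/(w + 6)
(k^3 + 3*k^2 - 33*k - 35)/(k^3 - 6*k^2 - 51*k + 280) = (k + 1)/(k - 8)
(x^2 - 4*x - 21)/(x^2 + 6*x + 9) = (x - 7)/(x + 3)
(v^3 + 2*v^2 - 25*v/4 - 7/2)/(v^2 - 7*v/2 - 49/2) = (v^2 - 3*v/2 - 1)/(v - 7)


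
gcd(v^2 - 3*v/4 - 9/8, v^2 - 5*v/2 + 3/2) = v - 3/2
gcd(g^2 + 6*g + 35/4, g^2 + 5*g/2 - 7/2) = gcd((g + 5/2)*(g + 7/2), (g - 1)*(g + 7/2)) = g + 7/2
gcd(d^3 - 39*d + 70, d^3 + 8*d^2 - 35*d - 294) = d + 7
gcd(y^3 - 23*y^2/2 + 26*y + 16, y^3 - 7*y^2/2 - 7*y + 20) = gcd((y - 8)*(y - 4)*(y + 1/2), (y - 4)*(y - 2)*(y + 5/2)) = y - 4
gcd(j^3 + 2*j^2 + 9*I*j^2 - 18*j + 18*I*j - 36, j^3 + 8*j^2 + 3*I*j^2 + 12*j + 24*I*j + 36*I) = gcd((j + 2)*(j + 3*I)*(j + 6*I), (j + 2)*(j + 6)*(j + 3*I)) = j^2 + j*(2 + 3*I) + 6*I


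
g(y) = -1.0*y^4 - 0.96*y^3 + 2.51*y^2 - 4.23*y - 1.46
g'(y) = -4.0*y^3 - 2.88*y^2 + 5.02*y - 4.23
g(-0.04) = -1.29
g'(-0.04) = -4.44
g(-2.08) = 8.12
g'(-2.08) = 8.86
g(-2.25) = 6.07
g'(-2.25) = 15.46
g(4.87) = -635.90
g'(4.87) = -510.09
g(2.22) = -33.27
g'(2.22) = -51.04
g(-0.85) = 4.02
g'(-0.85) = -8.12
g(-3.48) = -62.55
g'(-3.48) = 112.00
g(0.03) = -1.58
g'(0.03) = -4.08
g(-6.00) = -974.36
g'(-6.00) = 725.97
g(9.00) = -7097.06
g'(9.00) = -3108.33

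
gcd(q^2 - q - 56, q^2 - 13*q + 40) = q - 8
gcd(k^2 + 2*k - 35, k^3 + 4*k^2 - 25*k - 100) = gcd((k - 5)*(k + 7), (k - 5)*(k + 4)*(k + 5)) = k - 5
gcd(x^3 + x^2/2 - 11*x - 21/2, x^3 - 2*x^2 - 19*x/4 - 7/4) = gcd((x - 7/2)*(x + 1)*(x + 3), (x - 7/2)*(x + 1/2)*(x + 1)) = x^2 - 5*x/2 - 7/2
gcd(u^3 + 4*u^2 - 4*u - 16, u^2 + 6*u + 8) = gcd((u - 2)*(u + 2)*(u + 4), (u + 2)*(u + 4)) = u^2 + 6*u + 8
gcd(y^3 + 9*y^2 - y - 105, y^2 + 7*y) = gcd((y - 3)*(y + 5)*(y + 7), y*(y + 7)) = y + 7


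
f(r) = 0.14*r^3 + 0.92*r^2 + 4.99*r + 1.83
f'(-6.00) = 9.07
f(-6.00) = -25.23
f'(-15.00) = 71.89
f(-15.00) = -338.52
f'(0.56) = 6.15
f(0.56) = 4.94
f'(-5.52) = 7.63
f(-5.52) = -21.23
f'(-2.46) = 3.01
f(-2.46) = -6.96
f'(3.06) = 14.55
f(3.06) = 29.73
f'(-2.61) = 3.05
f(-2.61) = -7.42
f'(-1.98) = 2.99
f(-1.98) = -5.53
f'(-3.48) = 3.67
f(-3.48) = -10.29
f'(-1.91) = 3.01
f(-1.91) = -5.32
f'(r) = 0.42*r^2 + 1.84*r + 4.99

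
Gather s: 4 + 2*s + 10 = 2*s + 14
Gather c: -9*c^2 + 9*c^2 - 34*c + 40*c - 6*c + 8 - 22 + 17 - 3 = 0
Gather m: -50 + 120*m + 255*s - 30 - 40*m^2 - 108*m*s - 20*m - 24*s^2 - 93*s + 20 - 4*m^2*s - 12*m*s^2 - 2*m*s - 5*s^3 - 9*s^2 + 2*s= m^2*(-4*s - 40) + m*(-12*s^2 - 110*s + 100) - 5*s^3 - 33*s^2 + 164*s - 60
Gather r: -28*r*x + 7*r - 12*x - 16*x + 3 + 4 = r*(7 - 28*x) - 28*x + 7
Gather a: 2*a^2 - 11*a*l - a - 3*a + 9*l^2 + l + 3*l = 2*a^2 + a*(-11*l - 4) + 9*l^2 + 4*l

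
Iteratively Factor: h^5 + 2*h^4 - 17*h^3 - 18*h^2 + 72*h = (h + 4)*(h^4 - 2*h^3 - 9*h^2 + 18*h) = h*(h + 4)*(h^3 - 2*h^2 - 9*h + 18) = h*(h - 3)*(h + 4)*(h^2 + h - 6) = h*(h - 3)*(h + 3)*(h + 4)*(h - 2)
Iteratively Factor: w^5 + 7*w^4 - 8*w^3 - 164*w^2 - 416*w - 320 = (w - 5)*(w^4 + 12*w^3 + 52*w^2 + 96*w + 64) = (w - 5)*(w + 2)*(w^3 + 10*w^2 + 32*w + 32) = (w - 5)*(w + 2)*(w + 4)*(w^2 + 6*w + 8) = (w - 5)*(w + 2)*(w + 4)^2*(w + 2)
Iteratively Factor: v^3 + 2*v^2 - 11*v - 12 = (v - 3)*(v^2 + 5*v + 4) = (v - 3)*(v + 4)*(v + 1)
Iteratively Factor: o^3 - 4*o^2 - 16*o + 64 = (o + 4)*(o^2 - 8*o + 16) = (o - 4)*(o + 4)*(o - 4)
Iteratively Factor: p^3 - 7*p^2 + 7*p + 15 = (p - 3)*(p^2 - 4*p - 5) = (p - 5)*(p - 3)*(p + 1)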